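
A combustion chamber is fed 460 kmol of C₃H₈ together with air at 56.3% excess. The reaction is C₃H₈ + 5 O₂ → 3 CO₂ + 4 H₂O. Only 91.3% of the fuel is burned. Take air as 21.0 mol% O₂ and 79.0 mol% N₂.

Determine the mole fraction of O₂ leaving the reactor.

Stoichiometric O₂ = 5 × 460 = 2300 kmol; O₂ fed = 2300 × 1.563 = 3595 kmol.
N₂ fed = 3595 × 79/21 = 13520 kmol.
Fuel reacted = 0.913 × 460 → ξ = 420 kmol.
Outlet (n = n₀ + ν ξ):
  C₃H₈: 460 − 1(420) = 40.02
  O₂: 3595 − 5(420) = 1495
  N₂: 13520 (inert)
  CO₂: 0 + 3(420) = 1260
  H₂O: 0 + 4(420) = 1680
Total out = 18000 kmol; y_O₂ = 1495 / 18000 = 0.08306.

0.0831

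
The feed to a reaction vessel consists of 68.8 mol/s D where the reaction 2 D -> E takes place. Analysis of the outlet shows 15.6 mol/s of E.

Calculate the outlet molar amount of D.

For E: n = n₀ + 1ξ → 15.6 = 0 + 1ξ, giving ξ = 15.6 mol/s.
Outlet amounts (n = n₀ + ν ξ):
  D: 68.8 − 2(15.6) = 37.6
  E: 0 + 1(15.6) = 15.6

37.6 mol/s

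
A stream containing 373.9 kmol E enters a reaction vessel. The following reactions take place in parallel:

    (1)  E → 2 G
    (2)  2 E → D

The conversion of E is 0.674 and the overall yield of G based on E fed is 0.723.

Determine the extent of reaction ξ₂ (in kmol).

Yield of G: 2ξ₁ / 373.9 = 0.723 → ξ₁ = 135.2 kmol.
Conversion of E: 1ξ₁ + 2ξ₂ = 0.674 × 373.9 = 252 → ξ₂ = 58.42 kmol.
Outlet amounts (n = n₀ + Σ ν·ξ):
  E: 373.9 − 1(135.2) − 2(58.42) = 121.9
  G: 0 + 2(135.2) = 270.3
  D: 0 + 1(58.42) = 58.42

ξ₂ = 58.4 kmol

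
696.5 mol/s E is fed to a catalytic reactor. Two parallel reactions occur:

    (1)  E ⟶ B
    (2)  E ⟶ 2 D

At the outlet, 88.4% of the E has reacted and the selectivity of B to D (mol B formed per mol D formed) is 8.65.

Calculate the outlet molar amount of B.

582 mol/s

Conversion of E: E consumed = 0.884 × 696.5 = 615.7 mol/s = 1ξ₁ + 1ξ₂.
Selectivity: 1ξ₁ / (2ξ₂) = 8.65 → ξ₁ = 17.3 ξ₂.
Substitute: (1·17.3 + 1) ξ₂ = 615.7 → ξ₂ = 33.65 mol/s, ξ₁ = 582.1 mol/s.
Outlet amounts (n = n₀ + Σ ν·ξ):
  E: 696.5 − 1(582.1) − 1(33.65) = 80.79
  B: 0 + 1(582.1) = 582.1
  D: 0 + 2(33.65) = 67.29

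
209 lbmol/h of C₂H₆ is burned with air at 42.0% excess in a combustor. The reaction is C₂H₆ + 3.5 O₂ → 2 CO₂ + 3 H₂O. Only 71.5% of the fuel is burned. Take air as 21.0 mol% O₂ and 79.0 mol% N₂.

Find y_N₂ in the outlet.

0.747

Stoichiometric O₂ = 3.5 × 209 = 731.5 lbmol/h; O₂ fed = 731.5 × 1.420 = 1039 lbmol/h.
N₂ fed = 1039 × 79/21 = 3908 lbmol/h.
Fuel reacted = 0.715 × 209 → ξ = 149.4 lbmol/h.
Outlet (n = n₀ + ν ξ):
  C₂H₆: 209 − 1(149.4) = 59.56
  O₂: 1039 − 3.5(149.4) = 515.7
  N₂: 3908 (inert)
  CO₂: 0 + 2(149.4) = 298.9
  H₂O: 0 + 3(149.4) = 448.3
Total out = 5230 lbmol/h; y_N₂ = 3908 / 5230 = 0.7471.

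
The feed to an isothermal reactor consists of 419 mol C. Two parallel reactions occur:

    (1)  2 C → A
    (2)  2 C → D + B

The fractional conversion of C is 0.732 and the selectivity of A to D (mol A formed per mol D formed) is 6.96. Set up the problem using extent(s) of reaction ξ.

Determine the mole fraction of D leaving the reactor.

0.0676

Conversion of C: C consumed = 0.732 × 419 = 306.7 mol = 2ξ₁ + 2ξ₂.
Selectivity: 1ξ₁ / (1ξ₂) = 6.96 → ξ₁ = 6.96 ξ₂.
Substitute: (2·6.96 + 2) ξ₂ = 306.7 → ξ₂ = 19.27 mol, ξ₁ = 134.1 mol.
Outlet amounts (n = n₀ + Σ ν·ξ):
  C: 419 − 2(134.1) − 2(19.27) = 112.3
  A: 0 + 1(134.1) = 134.1
  D: 0 + 1(19.27) = 19.27
  B: 0 + 1(19.27) = 19.27
Total out = 284.9 mol; y_D = 19.27 / 284.9 = 0.06762.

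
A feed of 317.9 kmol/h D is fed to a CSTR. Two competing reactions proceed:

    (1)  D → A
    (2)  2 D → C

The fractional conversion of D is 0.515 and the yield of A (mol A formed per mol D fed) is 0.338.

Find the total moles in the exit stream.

290 kmol/h

Yield of A: 1ξ₁ / 317.9 = 0.338 → ξ₁ = 107.5 kmol/h.
Conversion of D: 1ξ₁ + 2ξ₂ = 0.515 × 317.9 = 163.7 → ξ₂ = 28.13 kmol/h.
Outlet amounts (n = n₀ + Σ ν·ξ):
  D: 317.9 − 1(107.5) − 2(28.13) = 154.2
  A: 0 + 1(107.5) = 107.5
  C: 0 + 1(28.13) = 28.13
Total out = 154.2 + 107.5 + 28.13 = 289.8 kmol/h.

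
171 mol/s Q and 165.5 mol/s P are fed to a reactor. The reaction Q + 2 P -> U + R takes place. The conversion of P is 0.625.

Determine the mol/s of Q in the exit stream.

P reacted = 0.625 × 165.5 = 103.4 mol/s; ν_P = −2, so ξ = 103.4/2 = 51.72 mol/s.
Outlet amounts (n = n₀ + ν ξ):
  Q: 171 − 1(51.72) = 119.3
  P: 165.5 − 2(51.72) = 62.06
  U: 0 + 1(51.72) = 51.72
  R: 0 + 1(51.72) = 51.72

119 mol/s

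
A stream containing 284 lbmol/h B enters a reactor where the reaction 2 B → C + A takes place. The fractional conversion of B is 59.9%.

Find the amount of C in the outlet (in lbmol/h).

85.1 lbmol/h

B reacted = 0.599 × 284 = 170.1 lbmol/h; ν_B = −2, so ξ = 170.1/2 = 85.06 lbmol/h.
Outlet amounts (n = n₀ + ν ξ):
  B: 284 − 2(85.06) = 113.9
  C: 0 + 1(85.06) = 85.06
  A: 0 + 1(85.06) = 85.06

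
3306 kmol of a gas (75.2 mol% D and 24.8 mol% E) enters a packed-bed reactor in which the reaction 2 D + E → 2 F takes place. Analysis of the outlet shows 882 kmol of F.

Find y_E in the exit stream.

For F: n = n₀ + 2ξ → 882 = 0 + 2ξ, giving ξ = 441 kmol.
Outlet amounts (n = n₀ + ν ξ):
  D: 2486 − 2(441) = 1604
  E: 819.9 − 1(441) = 378.9
  F: 0 + 2(441) = 882
Total out = 2865 kmol; y_E = 378.9 / 2865 = 0.1322.

0.132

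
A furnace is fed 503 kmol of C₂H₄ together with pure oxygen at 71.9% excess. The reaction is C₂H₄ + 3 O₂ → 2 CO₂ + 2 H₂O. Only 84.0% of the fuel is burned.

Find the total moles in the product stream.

Stoichiometric O₂ = 3 × 503 = 1509 kmol; O₂ fed = 1509 × 1.719 = 2594 kmol.
Fuel reacted = 0.84 × 503 → ξ = 422.5 kmol.
Outlet (n = n₀ + ν ξ):
  C₂H₄: 503 − 1(422.5) = 80.48
  O₂: 2594 − 3(422.5) = 1326
  CO₂: 0 + 2(422.5) = 845
  H₂O: 0 + 2(422.5) = 845
Total out = 80.48 + 1326 + 845 + 845 = 3097 kmol.

3100 kmol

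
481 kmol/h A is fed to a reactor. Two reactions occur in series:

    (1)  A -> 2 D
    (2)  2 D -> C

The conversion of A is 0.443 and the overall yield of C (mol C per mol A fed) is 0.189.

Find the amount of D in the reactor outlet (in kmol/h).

244 kmol/h

Conversion of A: A consumed = 1ξ₁ = 0.443 × 481 → ξ₁ = 213.1 kmol/h.
Yield of C: 1ξ₂ / 481 = 0.189 → ξ₂ = 90.91 kmol/h.
Outlet amounts (n = n₀ + Σ ν·ξ):
  A: 481 − 1(213.1) = 267.9
  D: 0 + 2(213.1) − 2(90.91) = 244.3
  C: 0 + 1(90.91) = 90.91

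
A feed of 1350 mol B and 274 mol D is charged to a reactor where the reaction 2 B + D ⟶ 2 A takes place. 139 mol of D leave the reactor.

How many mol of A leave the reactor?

270 mol

For D: n = n₀ − 1ξ → 139 = 274 − 1ξ, giving ξ = 135 mol.
Outlet amounts (n = n₀ + ν ξ):
  B: 1350 − 2(135) = 1080
  D: 274 − 1(135) = 139
  A: 0 + 2(135) = 270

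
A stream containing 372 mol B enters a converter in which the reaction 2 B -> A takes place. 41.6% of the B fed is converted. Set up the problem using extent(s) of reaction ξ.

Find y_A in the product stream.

0.263

B reacted = 0.416 × 372 = 154.8 mol; ν_B = −2, so ξ = 154.8/2 = 77.38 mol.
Outlet amounts (n = n₀ + ν ξ):
  B: 372 − 2(77.38) = 217.2
  A: 0 + 1(77.38) = 77.38
Total out = 294.6 mol; y_A = 77.38 / 294.6 = 0.2626.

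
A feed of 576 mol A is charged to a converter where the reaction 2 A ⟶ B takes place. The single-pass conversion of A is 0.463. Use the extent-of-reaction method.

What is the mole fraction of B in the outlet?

A reacted = 0.463 × 576 = 266.7 mol; ν_A = −2, so ξ = 266.7/2 = 133.3 mol.
Outlet amounts (n = n₀ + ν ξ):
  A: 576 − 2(133.3) = 309.3
  B: 0 + 1(133.3) = 133.3
Total out = 442.7 mol; y_B = 133.3 / 442.7 = 0.3012.

0.301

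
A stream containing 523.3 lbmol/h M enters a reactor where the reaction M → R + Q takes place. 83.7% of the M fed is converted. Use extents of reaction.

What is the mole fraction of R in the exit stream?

M reacted = 0.837 × 523.3 = 438 lbmol/h; ν_M = −1, so ξ = 438/1 = 438 lbmol/h.
Outlet amounts (n = n₀ + ν ξ):
  M: 523.3 − 1(438) = 85.3
  R: 0 + 1(438) = 438
  Q: 0 + 1(438) = 438
Total out = 961.3 lbmol/h; y_R = 438 / 961.3 = 0.4556.

0.456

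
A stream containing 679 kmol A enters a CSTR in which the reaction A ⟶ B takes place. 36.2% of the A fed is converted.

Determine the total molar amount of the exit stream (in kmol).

A reacted = 0.362 × 679 = 245.8 kmol; ν_A = −1, so ξ = 245.8/1 = 245.8 kmol.
Outlet amounts (n = n₀ + ν ξ):
  A: 679 − 1(245.8) = 433.2
  B: 0 + 1(245.8) = 245.8
Total out = 433.2 + 245.8 = 679 kmol.

679 kmol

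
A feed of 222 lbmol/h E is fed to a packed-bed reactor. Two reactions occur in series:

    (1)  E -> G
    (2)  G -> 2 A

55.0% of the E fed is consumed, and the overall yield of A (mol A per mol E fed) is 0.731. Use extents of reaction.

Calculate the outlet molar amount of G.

41 lbmol/h

Conversion of E: E consumed = 1ξ₁ = 0.55 × 222 → ξ₁ = 122.1 lbmol/h.
Yield of A: 2ξ₂ / 222 = 0.731 → ξ₂ = 81.14 lbmol/h.
Outlet amounts (n = n₀ + Σ ν·ξ):
  E: 222 − 1(122.1) = 99.9
  G: 0 + 1(122.1) − 1(81.14) = 40.96
  A: 0 + 2(81.14) = 162.3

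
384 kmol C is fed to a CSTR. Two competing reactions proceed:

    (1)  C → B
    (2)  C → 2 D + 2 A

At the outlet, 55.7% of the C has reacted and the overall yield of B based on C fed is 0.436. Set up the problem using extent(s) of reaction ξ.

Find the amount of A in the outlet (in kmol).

92.9 kmol

Yield of B: 1ξ₁ / 384 = 0.436 → ξ₁ = 167.4 kmol.
Conversion of C: 1ξ₁ + 1ξ₂ = 0.557 × 384 = 213.9 → ξ₂ = 46.46 kmol.
Outlet amounts (n = n₀ + Σ ν·ξ):
  C: 384 − 1(167.4) − 1(46.46) = 170.1
  B: 0 + 1(167.4) = 167.4
  D: 0 + 2(46.46) = 92.93
  A: 0 + 2(46.46) = 92.93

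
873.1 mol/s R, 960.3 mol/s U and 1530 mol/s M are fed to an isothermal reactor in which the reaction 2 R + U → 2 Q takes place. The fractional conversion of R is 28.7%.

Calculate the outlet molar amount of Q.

251 mol/s

R reacted = 0.287 × 873.1 = 250.6 mol/s; ν_R = −2, so ξ = 250.6/2 = 125.3 mol/s.
Outlet amounts (n = n₀ + ν ξ):
  R: 873.1 − 2(125.3) = 622.5
  U: 960.3 − 1(125.3) = 835
  Q: 0 + 2(125.3) = 250.6
  M: 1530 (inert)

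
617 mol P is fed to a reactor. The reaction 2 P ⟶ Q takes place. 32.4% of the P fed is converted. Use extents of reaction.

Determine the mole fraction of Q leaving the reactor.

0.193

P reacted = 0.324 × 617 = 199.9 mol; ν_P = −2, so ξ = 199.9/2 = 99.95 mol.
Outlet amounts (n = n₀ + ν ξ):
  P: 617 − 2(99.95) = 417.1
  Q: 0 + 1(99.95) = 99.95
Total out = 517 mol; y_Q = 99.95 / 517 = 0.1933.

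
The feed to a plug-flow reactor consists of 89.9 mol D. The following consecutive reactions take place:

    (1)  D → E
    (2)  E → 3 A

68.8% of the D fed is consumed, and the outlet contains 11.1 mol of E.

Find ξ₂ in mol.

ξ₂ = 50.8 mol

Conversion of D: D consumed = 1ξ₁ = 0.688 × 89.9 → ξ₁ = 61.85 mol.
E balance: n_E = 0 + 1ξ₁ − 1ξ₂ = 11.1 → ξ₂ = (1·61.85 − 11.1)/1 = 50.75 mol.
Outlet amounts (n = n₀ + Σ ν·ξ):
  D: 89.9 − 1(61.85) = 28.05
  E: 0 + 1(61.85) − 1(50.75) = 11.1
  A: 0 + 3(50.75) = 152.3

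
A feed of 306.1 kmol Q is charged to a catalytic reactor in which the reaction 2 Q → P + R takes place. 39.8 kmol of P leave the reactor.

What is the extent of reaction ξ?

ξ = 39.8 kmol

For P: n = n₀ + 1ξ → 39.8 = 0 + 1ξ, giving ξ = 39.8 kmol.
Outlet amounts (n = n₀ + ν ξ):
  Q: 306.1 − 2(39.8) = 226.5
  P: 0 + 1(39.8) = 39.8
  R: 0 + 1(39.8) = 39.8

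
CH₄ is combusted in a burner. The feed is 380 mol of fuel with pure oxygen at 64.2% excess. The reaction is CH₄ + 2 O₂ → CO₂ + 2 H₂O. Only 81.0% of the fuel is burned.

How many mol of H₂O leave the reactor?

616 mol

Stoichiometric O₂ = 2 × 380 = 760 mol; O₂ fed = 760 × 1.642 = 1248 mol.
Fuel reacted = 0.81 × 380 → ξ = 307.8 mol.
Outlet (n = n₀ + ν ξ):
  CH₄: 380 − 1(307.8) = 72.2
  O₂: 1248 − 2(307.8) = 632.3
  CO₂: 0 + 1(307.8) = 307.8
  H₂O: 0 + 2(307.8) = 615.6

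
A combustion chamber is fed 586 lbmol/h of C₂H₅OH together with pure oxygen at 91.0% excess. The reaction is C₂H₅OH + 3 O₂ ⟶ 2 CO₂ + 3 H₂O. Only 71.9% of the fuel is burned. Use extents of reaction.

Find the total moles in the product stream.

Stoichiometric O₂ = 3 × 586 = 1758 lbmol/h; O₂ fed = 1758 × 1.910 = 3358 lbmol/h.
Fuel reacted = 0.719 × 586 → ξ = 421.3 lbmol/h.
Outlet (n = n₀ + ν ξ):
  C₂H₅OH: 586 − 1(421.3) = 164.7
  O₂: 3358 − 3(421.3) = 2094
  CO₂: 0 + 2(421.3) = 842.7
  H₂O: 0 + 3(421.3) = 1264
Total out = 164.7 + 2094 + 842.7 + 1264 = 4365 lbmol/h.

4370 lbmol/h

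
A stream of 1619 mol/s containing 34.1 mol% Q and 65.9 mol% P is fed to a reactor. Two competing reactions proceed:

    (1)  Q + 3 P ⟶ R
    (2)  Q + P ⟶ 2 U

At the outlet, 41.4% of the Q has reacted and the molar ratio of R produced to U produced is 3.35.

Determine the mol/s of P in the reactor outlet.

Conversion of Q: Q consumed = 0.414 × 552.1 = 228.6 mol/s = 1ξ₁ + 1ξ₂.
Selectivity: 1ξ₁ / (2ξ₂) = 3.35 → ξ₁ = 6.7 ξ₂.
Substitute: (1·6.7 + 1) ξ₂ = 228.6 → ξ₂ = 29.68 mol/s, ξ₁ = 198.9 mol/s.
Outlet amounts (n = n₀ + Σ ν·ξ):
  Q: 552.1 − 1(198.9) − 1(29.68) = 323.5
  P: 1067 − 3(198.9) − 1(29.68) = 440.6
  R: 0 + 1(198.9) = 198.9
  U: 0 + 2(29.68) = 59.37

441 mol/s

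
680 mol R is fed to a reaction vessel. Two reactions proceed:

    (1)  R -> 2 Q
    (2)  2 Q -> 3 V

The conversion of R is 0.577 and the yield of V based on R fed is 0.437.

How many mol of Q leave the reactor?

587 mol

Conversion of R: R consumed = 1ξ₁ = 0.577 × 680 → ξ₁ = 392.4 mol.
Yield of V: 3ξ₂ / 680 = 0.437 → ξ₂ = 99.05 mol.
Outlet amounts (n = n₀ + Σ ν·ξ):
  R: 680 − 1(392.4) = 287.6
  Q: 0 + 2(392.4) − 2(99.05) = 586.6
  V: 0 + 3(99.05) = 297.2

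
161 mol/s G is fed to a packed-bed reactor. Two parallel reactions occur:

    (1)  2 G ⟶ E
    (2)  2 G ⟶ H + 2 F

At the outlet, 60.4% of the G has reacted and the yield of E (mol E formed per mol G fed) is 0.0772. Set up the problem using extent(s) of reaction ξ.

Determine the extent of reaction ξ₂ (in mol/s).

ξ₂ = 36.2 mol/s

Yield of E: 1ξ₁ / 161 = 0.0772 → ξ₁ = 12.43 mol/s.
Conversion of G: 2ξ₁ + 2ξ₂ = 0.604 × 161 = 97.24 → ξ₂ = 36.19 mol/s.
Outlet amounts (n = n₀ + Σ ν·ξ):
  G: 161 − 2(12.43) − 2(36.19) = 63.76
  E: 0 + 1(12.43) = 12.43
  H: 0 + 1(36.19) = 36.19
  F: 0 + 2(36.19) = 72.39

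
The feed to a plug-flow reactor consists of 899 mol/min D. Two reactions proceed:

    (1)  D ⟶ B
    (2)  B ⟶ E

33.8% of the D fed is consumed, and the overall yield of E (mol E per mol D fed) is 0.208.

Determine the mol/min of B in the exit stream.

Conversion of D: D consumed = 1ξ₁ = 0.338 × 899 → ξ₁ = 303.9 mol/min.
Yield of E: 1ξ₂ / 899 = 0.208 → ξ₂ = 187 mol/min.
Outlet amounts (n = n₀ + Σ ν·ξ):
  D: 899 − 1(303.9) = 595.1
  B: 0 + 1(303.9) − 1(187) = 116.9
  E: 0 + 1(187) = 187

117 mol/min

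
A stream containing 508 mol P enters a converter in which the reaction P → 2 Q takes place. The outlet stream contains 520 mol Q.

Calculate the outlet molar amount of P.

For Q: n = n₀ + 2ξ → 520 = 0 + 2ξ, giving ξ = 260 mol.
Outlet amounts (n = n₀ + ν ξ):
  P: 508 − 1(260) = 248
  Q: 0 + 2(260) = 520

248 mol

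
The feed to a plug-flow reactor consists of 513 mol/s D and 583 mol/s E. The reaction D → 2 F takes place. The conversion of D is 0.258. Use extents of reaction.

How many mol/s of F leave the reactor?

D reacted = 0.258 × 513 = 132.4 mol/s; ν_D = −1, so ξ = 132.4/1 = 132.4 mol/s.
Outlet amounts (n = n₀ + ν ξ):
  D: 513 − 1(132.4) = 380.6
  F: 0 + 2(132.4) = 264.7
  E: 583 (inert)

265 mol/s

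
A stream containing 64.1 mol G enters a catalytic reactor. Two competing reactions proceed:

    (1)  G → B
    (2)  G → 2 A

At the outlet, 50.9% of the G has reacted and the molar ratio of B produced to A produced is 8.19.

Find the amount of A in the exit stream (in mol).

3.75 mol

Conversion of G: G consumed = 0.509 × 64.1 = 32.63 mol = 1ξ₁ + 1ξ₂.
Selectivity: 1ξ₁ / (2ξ₂) = 8.19 → ξ₁ = 16.38 ξ₂.
Substitute: (1·16.38 + 1) ξ₂ = 32.63 → ξ₂ = 1.877 mol, ξ₁ = 30.75 mol.
Outlet amounts (n = n₀ + Σ ν·ξ):
  G: 64.1 − 1(30.75) − 1(1.877) = 31.47
  B: 0 + 1(30.75) = 30.75
  A: 0 + 2(1.877) = 3.755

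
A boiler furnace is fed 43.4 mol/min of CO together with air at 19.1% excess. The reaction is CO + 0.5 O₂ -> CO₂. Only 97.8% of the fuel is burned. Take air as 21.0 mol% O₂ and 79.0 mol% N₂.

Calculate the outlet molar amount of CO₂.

42.4 mol/min

Stoichiometric O₂ = 0.5 × 43.4 = 21.7 mol/min; O₂ fed = 21.7 × 1.191 = 25.84 mol/min.
N₂ fed = 25.84 × 79/21 = 97.23 mol/min.
Fuel reacted = 0.978 × 43.4 → ξ = 42.45 mol/min.
Outlet (n = n₀ + ν ξ):
  CO: 43.4 − 1(42.45) = 0.9548
  O₂: 25.84 − 0.5(42.45) = 4.622
  N₂: 97.23 (inert)
  CO₂: 0 + 1(42.45) = 42.45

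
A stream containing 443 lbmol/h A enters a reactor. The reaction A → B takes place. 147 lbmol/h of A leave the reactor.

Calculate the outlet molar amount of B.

296 lbmol/h

For A: n = n₀ − 1ξ → 147 = 443 − 1ξ, giving ξ = 296 lbmol/h.
Outlet amounts (n = n₀ + ν ξ):
  A: 443 − 1(296) = 147
  B: 0 + 1(296) = 296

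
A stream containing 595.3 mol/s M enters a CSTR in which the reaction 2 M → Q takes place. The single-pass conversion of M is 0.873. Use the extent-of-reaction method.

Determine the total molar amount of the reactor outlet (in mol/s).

335 mol/s

M reacted = 0.873 × 595.3 = 519.7 mol/s; ν_M = −2, so ξ = 519.7/2 = 259.8 mol/s.
Outlet amounts (n = n₀ + ν ξ):
  M: 595.3 − 2(259.8) = 75.6
  Q: 0 + 1(259.8) = 259.8
Total out = 75.6 + 259.8 = 335.5 mol/s.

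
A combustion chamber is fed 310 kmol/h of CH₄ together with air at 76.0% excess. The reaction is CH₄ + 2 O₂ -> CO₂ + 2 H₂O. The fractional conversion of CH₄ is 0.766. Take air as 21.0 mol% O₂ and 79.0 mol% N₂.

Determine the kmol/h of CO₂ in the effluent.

237 kmol/h

Stoichiometric O₂ = 2 × 310 = 620 kmol/h; O₂ fed = 620 × 1.760 = 1091 kmol/h.
N₂ fed = 1091 × 79/21 = 4105 kmol/h.
Fuel reacted = 0.766 × 310 → ξ = 237.5 kmol/h.
Outlet (n = n₀ + ν ξ):
  CH₄: 310 − 1(237.5) = 72.54
  O₂: 1091 − 2(237.5) = 616.3
  N₂: 4105 (inert)
  CO₂: 0 + 1(237.5) = 237.5
  H₂O: 0 + 2(237.5) = 474.9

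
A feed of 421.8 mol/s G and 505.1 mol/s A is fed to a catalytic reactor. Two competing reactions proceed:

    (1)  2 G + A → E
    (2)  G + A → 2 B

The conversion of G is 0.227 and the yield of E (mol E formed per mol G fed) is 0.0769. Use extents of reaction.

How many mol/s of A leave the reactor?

442 mol/s

Yield of E: 1ξ₁ / 421.8 = 0.0769 → ξ₁ = 32.44 mol/s.
Conversion of G: 2ξ₁ + 1ξ₂ = 0.227 × 421.8 = 95.75 → ξ₂ = 30.88 mol/s.
Outlet amounts (n = n₀ + Σ ν·ξ):
  G: 421.8 − 2(32.44) − 1(30.88) = 326.1
  A: 505.1 − 1(32.44) − 1(30.88) = 441.8
  E: 0 + 1(32.44) = 32.44
  B: 0 + 2(30.88) = 61.75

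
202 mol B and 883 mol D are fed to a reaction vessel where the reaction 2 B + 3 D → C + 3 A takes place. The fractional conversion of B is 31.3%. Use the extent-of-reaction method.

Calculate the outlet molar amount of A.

B reacted = 0.313 × 202 = 63.23 mol; ν_B = −2, so ξ = 63.23/2 = 31.61 mol.
Outlet amounts (n = n₀ + ν ξ):
  B: 202 − 2(31.61) = 138.8
  D: 883 − 3(31.61) = 788.2
  C: 0 + 1(31.61) = 31.61
  A: 0 + 3(31.61) = 94.84

94.8 mol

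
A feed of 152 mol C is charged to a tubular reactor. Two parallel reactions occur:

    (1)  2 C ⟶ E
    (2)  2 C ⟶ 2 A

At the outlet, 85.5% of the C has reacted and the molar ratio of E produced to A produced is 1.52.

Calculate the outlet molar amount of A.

32.2 mol

Conversion of C: C consumed = 0.855 × 152 = 130 mol = 2ξ₁ + 2ξ₂.
Selectivity: 1ξ₁ / (2ξ₂) = 1.52 → ξ₁ = 3.04 ξ₂.
Substitute: (2·3.04 + 2) ξ₂ = 130 → ξ₂ = 16.08 mol, ξ₁ = 48.9 mol.
Outlet amounts (n = n₀ + Σ ν·ξ):
  C: 152 − 2(48.9) − 2(16.08) = 22.04
  E: 0 + 1(48.9) = 48.9
  A: 0 + 2(16.08) = 32.17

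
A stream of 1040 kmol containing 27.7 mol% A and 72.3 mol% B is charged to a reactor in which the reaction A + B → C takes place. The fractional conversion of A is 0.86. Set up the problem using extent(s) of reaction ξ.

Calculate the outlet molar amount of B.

A reacted = 0.86 × 288.1 = 247.7 kmol; ν_A = −1, so ξ = 247.7/1 = 247.7 kmol.
Outlet amounts (n = n₀ + ν ξ):
  A: 288.1 − 1(247.7) = 40.33
  B: 751.9 − 1(247.7) = 504.2
  C: 0 + 1(247.7) = 247.7

504 kmol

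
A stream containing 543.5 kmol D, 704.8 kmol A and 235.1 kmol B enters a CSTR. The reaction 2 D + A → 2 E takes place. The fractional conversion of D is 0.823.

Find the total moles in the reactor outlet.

D reacted = 0.823 × 543.5 = 447.3 kmol; ν_D = −2, so ξ = 447.3/2 = 223.7 kmol.
Outlet amounts (n = n₀ + ν ξ):
  D: 543.5 − 2(223.7) = 96.2
  A: 704.8 − 1(223.7) = 481.1
  E: 0 + 2(223.7) = 447.3
  B: 235.1 (inert)
Total out = 96.2 + 481.1 + 447.3 + 235.1 = 1260 kmol.

1260 kmol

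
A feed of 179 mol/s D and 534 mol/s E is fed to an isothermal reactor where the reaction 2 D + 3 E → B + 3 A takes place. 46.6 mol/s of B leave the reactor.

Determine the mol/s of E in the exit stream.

394 mol/s

For B: n = n₀ + 1ξ → 46.6 = 0 + 1ξ, giving ξ = 46.6 mol/s.
Outlet amounts (n = n₀ + ν ξ):
  D: 179 − 2(46.6) = 85.8
  E: 534 − 3(46.6) = 394.2
  B: 0 + 1(46.6) = 46.6
  A: 0 + 3(46.6) = 139.8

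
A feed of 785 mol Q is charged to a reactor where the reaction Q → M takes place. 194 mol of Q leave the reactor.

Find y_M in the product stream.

0.753

For Q: n = n₀ − 1ξ → 194 = 785 − 1ξ, giving ξ = 591 mol.
Outlet amounts (n = n₀ + ν ξ):
  Q: 785 − 1(591) = 194
  M: 0 + 1(591) = 591
Total out = 785 mol; y_M = 591 / 785 = 0.7529.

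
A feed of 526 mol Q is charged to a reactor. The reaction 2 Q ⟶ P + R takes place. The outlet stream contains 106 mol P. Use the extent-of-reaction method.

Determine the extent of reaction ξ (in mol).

ξ = 106 mol

For P: n = n₀ + 1ξ → 106 = 0 + 1ξ, giving ξ = 106 mol.
Outlet amounts (n = n₀ + ν ξ):
  Q: 526 − 2(106) = 314
  P: 0 + 1(106) = 106
  R: 0 + 1(106) = 106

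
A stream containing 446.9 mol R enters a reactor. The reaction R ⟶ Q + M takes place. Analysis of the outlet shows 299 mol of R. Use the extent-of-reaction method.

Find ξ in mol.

ξ = 148 mol

For R: n = n₀ − 1ξ → 299 = 446.9 − 1ξ, giving ξ = 147.9 mol.
Outlet amounts (n = n₀ + ν ξ):
  R: 446.9 − 1(147.9) = 299
  Q: 0 + 1(147.9) = 147.9
  M: 0 + 1(147.9) = 147.9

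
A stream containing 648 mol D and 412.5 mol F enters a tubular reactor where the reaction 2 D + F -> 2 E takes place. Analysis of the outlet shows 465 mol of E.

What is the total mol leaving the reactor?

828 mol

For E: n = n₀ + 2ξ → 465 = 0 + 2ξ, giving ξ = 232.5 mol.
Outlet amounts (n = n₀ + ν ξ):
  D: 648 − 2(232.5) = 183
  F: 412.5 − 1(232.5) = 180
  E: 0 + 2(232.5) = 465
Total out = 183 + 180 + 465 = 828 mol.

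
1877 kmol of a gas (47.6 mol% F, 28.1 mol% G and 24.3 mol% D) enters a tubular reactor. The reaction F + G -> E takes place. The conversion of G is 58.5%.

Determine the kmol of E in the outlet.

G reacted = 0.585 × 527.4 = 308.6 kmol; ν_G = −1, so ξ = 308.6/1 = 308.6 kmol.
Outlet amounts (n = n₀ + ν ξ):
  F: 893.5 − 1(308.6) = 584.9
  G: 527.4 − 1(308.6) = 218.9
  E: 0 + 1(308.6) = 308.6
  D: 456.1 (inert)

309 kmol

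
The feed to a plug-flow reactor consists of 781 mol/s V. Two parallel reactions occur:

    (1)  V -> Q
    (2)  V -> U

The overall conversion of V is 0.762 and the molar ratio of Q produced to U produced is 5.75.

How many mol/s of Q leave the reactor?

507 mol/s

Conversion of V: V consumed = 0.762 × 781 = 595.1 mol/s = 1ξ₁ + 1ξ₂.
Selectivity: 1ξ₁ / (1ξ₂) = 5.75 → ξ₁ = 5.75 ξ₂.
Substitute: (1·5.75 + 1) ξ₂ = 595.1 → ξ₂ = 88.17 mol/s, ξ₁ = 507 mol/s.
Outlet amounts (n = n₀ + Σ ν·ξ):
  V: 781 − 1(507) − 1(88.17) = 185.9
  Q: 0 + 1(507) = 507
  U: 0 + 1(88.17) = 88.17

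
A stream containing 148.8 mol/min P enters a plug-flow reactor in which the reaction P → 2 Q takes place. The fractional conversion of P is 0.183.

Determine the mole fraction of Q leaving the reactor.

0.309

P reacted = 0.183 × 148.8 = 27.23 mol/min; ν_P = −1, so ξ = 27.23/1 = 27.23 mol/min.
Outlet amounts (n = n₀ + ν ξ):
  P: 148.8 − 1(27.23) = 121.6
  Q: 0 + 2(27.23) = 54.46
Total out = 176 mol/min; y_Q = 54.46 / 176 = 0.3094.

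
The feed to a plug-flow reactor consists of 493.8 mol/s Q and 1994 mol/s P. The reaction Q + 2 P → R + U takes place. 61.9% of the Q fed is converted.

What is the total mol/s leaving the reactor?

2180 mol/s

Q reacted = 0.619 × 493.8 = 305.7 mol/s; ν_Q = −1, so ξ = 305.7/1 = 305.7 mol/s.
Outlet amounts (n = n₀ + ν ξ):
  Q: 493.8 − 1(305.7) = 188.1
  P: 1994 − 2(305.7) = 1383
  R: 0 + 1(305.7) = 305.7
  U: 0 + 1(305.7) = 305.7
Total out = 188.1 + 1383 + 305.7 + 305.7 = 2182 mol/s.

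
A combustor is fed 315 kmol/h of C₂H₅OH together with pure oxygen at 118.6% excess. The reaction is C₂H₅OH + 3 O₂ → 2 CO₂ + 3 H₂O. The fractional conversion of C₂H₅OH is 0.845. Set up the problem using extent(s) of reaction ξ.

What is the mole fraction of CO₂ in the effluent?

0.201

Stoichiometric O₂ = 3 × 315 = 945 kmol/h; O₂ fed = 945 × 2.186 = 2066 kmol/h.
Fuel reacted = 0.845 × 315 → ξ = 266.2 kmol/h.
Outlet (n = n₀ + ν ξ):
  C₂H₅OH: 315 − 1(266.2) = 48.82
  O₂: 2066 − 3(266.2) = 1267
  CO₂: 0 + 2(266.2) = 532.4
  H₂O: 0 + 3(266.2) = 798.5
Total out = 2647 kmol/h; y_CO₂ = 532.4 / 2647 = 0.2011.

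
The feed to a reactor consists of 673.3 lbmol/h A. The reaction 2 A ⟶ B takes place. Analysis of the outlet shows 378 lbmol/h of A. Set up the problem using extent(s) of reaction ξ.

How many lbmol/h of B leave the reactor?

148 lbmol/h

For A: n = n₀ − 2ξ → 378 = 673.3 − 2ξ, giving ξ = 147.6 lbmol/h.
Outlet amounts (n = n₀ + ν ξ):
  A: 673.3 − 2(147.6) = 378
  B: 0 + 1(147.6) = 147.6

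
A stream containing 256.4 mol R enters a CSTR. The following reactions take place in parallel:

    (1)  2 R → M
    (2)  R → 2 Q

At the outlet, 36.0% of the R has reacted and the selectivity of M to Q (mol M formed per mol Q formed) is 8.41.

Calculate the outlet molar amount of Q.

Conversion of R: R consumed = 0.36 × 256.4 = 92.3 mol = 2ξ₁ + 1ξ₂.
Selectivity: 1ξ₁ / (2ξ₂) = 8.41 → ξ₁ = 16.82 ξ₂.
Substitute: (2·16.82 + 1) ξ₂ = 92.3 → ξ₂ = 2.665 mol, ξ₁ = 44.82 mol.
Outlet amounts (n = n₀ + Σ ν·ξ):
  R: 256.4 − 2(44.82) − 1(2.665) = 164.1
  M: 0 + 1(44.82) = 44.82
  Q: 0 + 2(2.665) = 5.329

5.33 mol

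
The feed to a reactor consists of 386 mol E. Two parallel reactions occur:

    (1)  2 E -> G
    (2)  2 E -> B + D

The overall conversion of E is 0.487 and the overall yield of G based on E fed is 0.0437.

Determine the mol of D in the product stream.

Yield of G: 1ξ₁ / 386 = 0.0437 → ξ₁ = 16.87 mol.
Conversion of E: 2ξ₁ + 2ξ₂ = 0.487 × 386 = 188 → ξ₂ = 77.12 mol.
Outlet amounts (n = n₀ + Σ ν·ξ):
  E: 386 − 2(16.87) − 2(77.12) = 198
  G: 0 + 1(16.87) = 16.87
  B: 0 + 1(77.12) = 77.12
  D: 0 + 1(77.12) = 77.12

77.1 mol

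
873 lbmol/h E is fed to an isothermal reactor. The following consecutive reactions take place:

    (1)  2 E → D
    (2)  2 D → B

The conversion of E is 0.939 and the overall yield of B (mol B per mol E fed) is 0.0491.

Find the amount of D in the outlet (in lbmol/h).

324 lbmol/h

Conversion of E: E consumed = 2ξ₁ = 0.939 × 873 → ξ₁ = 409.9 lbmol/h.
Yield of B: 1ξ₂ / 873 = 0.0491 → ξ₂ = 42.86 lbmol/h.
Outlet amounts (n = n₀ + Σ ν·ξ):
  E: 873 − 2(409.9) = 53.25
  D: 0 + 1(409.9) − 2(42.86) = 324.1
  B: 0 + 1(42.86) = 42.86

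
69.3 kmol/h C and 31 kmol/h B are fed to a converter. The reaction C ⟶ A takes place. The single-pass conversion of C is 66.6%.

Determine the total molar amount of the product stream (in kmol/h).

100 kmol/h

C reacted = 0.666 × 69.3 = 46.15 kmol/h; ν_C = −1, so ξ = 46.15/1 = 46.15 kmol/h.
Outlet amounts (n = n₀ + ν ξ):
  C: 69.3 − 1(46.15) = 23.15
  A: 0 + 1(46.15) = 46.15
  B: 31 (inert)
Total out = 23.15 + 46.15 + 31 = 100.3 kmol/h.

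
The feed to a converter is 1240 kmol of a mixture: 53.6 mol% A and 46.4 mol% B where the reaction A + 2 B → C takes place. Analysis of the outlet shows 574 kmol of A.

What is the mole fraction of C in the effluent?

For A: n = n₀ − 1ξ → 574 = 664.6 − 1ξ, giving ξ = 90.64 kmol.
Outlet amounts (n = n₀ + ν ξ):
  A: 664.6 − 1(90.64) = 574
  B: 575.4 − 2(90.64) = 394.1
  C: 0 + 1(90.64) = 90.64
Total out = 1059 kmol; y_C = 90.64 / 1059 = 0.08561.

0.0856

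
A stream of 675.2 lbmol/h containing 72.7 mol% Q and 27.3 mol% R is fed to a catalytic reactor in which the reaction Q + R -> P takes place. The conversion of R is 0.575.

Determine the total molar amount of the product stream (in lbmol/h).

569 lbmol/h

R reacted = 0.575 × 184.3 = 106 lbmol/h; ν_R = −1, so ξ = 106/1 = 106 lbmol/h.
Outlet amounts (n = n₀ + ν ξ):
  Q: 490.9 − 1(106) = 384.9
  R: 184.3 − 1(106) = 78.34
  P: 0 + 1(106) = 106
Total out = 384.9 + 78.34 + 106 = 569.2 lbmol/h.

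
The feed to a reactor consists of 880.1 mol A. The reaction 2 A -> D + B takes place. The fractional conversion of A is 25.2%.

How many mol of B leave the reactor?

111 mol

A reacted = 0.252 × 880.1 = 221.8 mol; ν_A = −2, so ξ = 221.8/2 = 110.9 mol.
Outlet amounts (n = n₀ + ν ξ):
  A: 880.1 − 2(110.9) = 658.3
  D: 0 + 1(110.9) = 110.9
  B: 0 + 1(110.9) = 110.9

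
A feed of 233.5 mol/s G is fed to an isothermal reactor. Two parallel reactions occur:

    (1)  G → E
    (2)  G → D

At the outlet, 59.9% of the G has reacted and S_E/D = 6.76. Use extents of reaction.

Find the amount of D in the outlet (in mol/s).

Conversion of G: G consumed = 0.599 × 233.5 = 139.9 mol/s = 1ξ₁ + 1ξ₂.
Selectivity: 1ξ₁ / (1ξ₂) = 6.76 → ξ₁ = 6.76 ξ₂.
Substitute: (1·6.76 + 1) ξ₂ = 139.9 → ξ₂ = 18.02 mol/s, ξ₁ = 121.8 mol/s.
Outlet amounts (n = n₀ + Σ ν·ξ):
  G: 233.5 − 1(121.8) − 1(18.02) = 93.63
  E: 0 + 1(121.8) = 121.8
  D: 0 + 1(18.02) = 18.02

18 mol/s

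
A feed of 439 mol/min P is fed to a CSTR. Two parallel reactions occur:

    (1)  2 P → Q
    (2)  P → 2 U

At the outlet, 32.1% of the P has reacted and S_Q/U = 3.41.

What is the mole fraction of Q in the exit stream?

0.171

Conversion of P: P consumed = 0.321 × 439 = 140.9 mol/min = 2ξ₁ + 1ξ₂.
Selectivity: 1ξ₁ / (2ξ₂) = 3.41 → ξ₁ = 6.82 ξ₂.
Substitute: (2·6.82 + 1) ξ₂ = 140.9 → ξ₂ = 9.626 mol/min, ξ₁ = 65.65 mol/min.
Outlet amounts (n = n₀ + Σ ν·ξ):
  P: 439 − 2(65.65) − 1(9.626) = 298.1
  Q: 0 + 1(65.65) = 65.65
  U: 0 + 2(9.626) = 19.25
Total out = 383 mol/min; y_Q = 65.65 / 383 = 0.1714.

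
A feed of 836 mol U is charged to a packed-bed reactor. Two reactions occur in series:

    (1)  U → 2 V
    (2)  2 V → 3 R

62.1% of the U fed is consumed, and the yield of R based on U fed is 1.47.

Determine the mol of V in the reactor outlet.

Conversion of U: U consumed = 1ξ₁ = 0.621 × 836 → ξ₁ = 519.2 mol.
Yield of R: 3ξ₂ / 836 = 1.47 → ξ₂ = 409.6 mol.
Outlet amounts (n = n₀ + Σ ν·ξ):
  U: 836 − 1(519.2) = 316.8
  V: 0 + 2(519.2) − 2(409.6) = 219
  R: 0 + 3(409.6) = 1229

219 mol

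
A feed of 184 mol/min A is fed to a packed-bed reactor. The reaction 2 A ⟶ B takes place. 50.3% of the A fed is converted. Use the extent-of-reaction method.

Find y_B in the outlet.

0.336

A reacted = 0.503 × 184 = 92.55 mol/min; ν_A = −2, so ξ = 92.55/2 = 46.28 mol/min.
Outlet amounts (n = n₀ + ν ξ):
  A: 184 − 2(46.28) = 91.45
  B: 0 + 1(46.28) = 46.28
Total out = 137.7 mol/min; y_B = 46.28 / 137.7 = 0.336.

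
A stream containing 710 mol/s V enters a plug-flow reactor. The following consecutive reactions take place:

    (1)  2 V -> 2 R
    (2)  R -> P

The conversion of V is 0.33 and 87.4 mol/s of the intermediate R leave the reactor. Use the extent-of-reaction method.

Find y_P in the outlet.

Conversion of V: V consumed = 2ξ₁ = 0.33 × 710 → ξ₁ = 117.2 mol/s.
R balance: n_R = 0 + 2ξ₁ − 1ξ₂ = 87.4 → ξ₂ = (2·117.2 − 87.4)/1 = 146.9 mol/s.
Outlet amounts (n = n₀ + Σ ν·ξ):
  V: 710 − 2(117.2) = 475.7
  R: 0 + 2(117.2) − 1(146.9) = 87.4
  P: 0 + 1(146.9) = 146.9
Total out = 710 mol/s; y_P = 146.9 / 710 = 0.2069.

0.207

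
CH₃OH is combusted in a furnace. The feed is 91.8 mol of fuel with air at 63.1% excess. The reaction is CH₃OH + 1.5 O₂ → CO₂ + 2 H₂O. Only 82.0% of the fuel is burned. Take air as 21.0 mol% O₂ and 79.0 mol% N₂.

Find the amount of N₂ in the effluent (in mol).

845 mol

Stoichiometric O₂ = 1.5 × 91.8 = 137.7 mol; O₂ fed = 137.7 × 1.631 = 224.6 mol.
N₂ fed = 224.6 × 79/21 = 844.9 mol.
Fuel reacted = 0.82 × 91.8 → ξ = 75.28 mol.
Outlet (n = n₀ + ν ξ):
  CH₃OH: 91.8 − 1(75.28) = 16.52
  O₂: 224.6 − 1.5(75.28) = 111.7
  N₂: 844.9 (inert)
  CO₂: 0 + 1(75.28) = 75.28
  H₂O: 0 + 2(75.28) = 150.6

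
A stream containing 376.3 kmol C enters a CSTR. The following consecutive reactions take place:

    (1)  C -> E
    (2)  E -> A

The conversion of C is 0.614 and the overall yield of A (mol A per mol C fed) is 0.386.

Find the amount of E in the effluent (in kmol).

85.8 kmol

Conversion of C: C consumed = 1ξ₁ = 0.614 × 376.3 → ξ₁ = 231 kmol.
Yield of A: 1ξ₂ / 376.3 = 0.386 → ξ₂ = 145.3 kmol.
Outlet amounts (n = n₀ + Σ ν·ξ):
  C: 376.3 − 1(231) = 145.3
  E: 0 + 1(231) − 1(145.3) = 85.8
  A: 0 + 1(145.3) = 145.3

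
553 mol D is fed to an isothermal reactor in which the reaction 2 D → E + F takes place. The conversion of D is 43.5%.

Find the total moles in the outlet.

D reacted = 0.435 × 553 = 240.6 mol; ν_D = −2, so ξ = 240.6/2 = 120.3 mol.
Outlet amounts (n = n₀ + ν ξ):
  D: 553 − 2(120.3) = 312.4
  E: 0 + 1(120.3) = 120.3
  F: 0 + 1(120.3) = 120.3
Total out = 312.4 + 120.3 + 120.3 = 553 mol.

553 mol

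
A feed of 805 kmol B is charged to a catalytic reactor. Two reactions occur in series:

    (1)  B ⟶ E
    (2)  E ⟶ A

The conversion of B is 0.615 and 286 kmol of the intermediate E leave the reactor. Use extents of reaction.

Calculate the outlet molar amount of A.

Conversion of B: B consumed = 1ξ₁ = 0.615 × 805 → ξ₁ = 495.1 kmol.
E balance: n_E = 0 + 1ξ₁ − 1ξ₂ = 286 → ξ₂ = (1·495.1 − 286)/1 = 209.1 kmol.
Outlet amounts (n = n₀ + Σ ν·ξ):
  B: 805 − 1(495.1) = 309.9
  E: 0 + 1(495.1) − 1(209.1) = 286
  A: 0 + 1(209.1) = 209.1

209 kmol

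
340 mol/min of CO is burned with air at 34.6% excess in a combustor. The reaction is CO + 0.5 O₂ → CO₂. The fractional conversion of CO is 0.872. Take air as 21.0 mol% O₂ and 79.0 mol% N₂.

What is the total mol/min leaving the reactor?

Stoichiometric O₂ = 0.5 × 340 = 170 mol/min; O₂ fed = 170 × 1.346 = 228.8 mol/min.
N₂ fed = 228.8 × 79/21 = 860.8 mol/min.
Fuel reacted = 0.872 × 340 → ξ = 296.5 mol/min.
Outlet (n = n₀ + ν ξ):
  CO: 340 − 1(296.5) = 43.52
  O₂: 228.8 − 0.5(296.5) = 80.58
  N₂: 860.8 (inert)
  CO₂: 0 + 1(296.5) = 296.5
Total out = 43.52 + 80.58 + 860.8 + 296.5 = 1281 mol/min.

1280 mol/min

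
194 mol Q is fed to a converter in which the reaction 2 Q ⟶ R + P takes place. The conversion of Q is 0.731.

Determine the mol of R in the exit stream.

70.9 mol

Q reacted = 0.731 × 194 = 141.8 mol; ν_Q = −2, so ξ = 141.8/2 = 70.91 mol.
Outlet amounts (n = n₀ + ν ξ):
  Q: 194 − 2(70.91) = 52.19
  R: 0 + 1(70.91) = 70.91
  P: 0 + 1(70.91) = 70.91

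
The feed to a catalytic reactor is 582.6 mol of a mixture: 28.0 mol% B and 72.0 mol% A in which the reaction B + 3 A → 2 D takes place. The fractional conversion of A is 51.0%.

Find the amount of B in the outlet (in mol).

91.8 mol

A reacted = 0.51 × 419.5 = 213.9 mol; ν_A = −3, so ξ = 213.9/3 = 71.31 mol.
Outlet amounts (n = n₀ + ν ξ):
  B: 163.1 − 1(71.31) = 91.82
  A: 419.5 − 3(71.31) = 205.5
  D: 0 + 2(71.31) = 142.6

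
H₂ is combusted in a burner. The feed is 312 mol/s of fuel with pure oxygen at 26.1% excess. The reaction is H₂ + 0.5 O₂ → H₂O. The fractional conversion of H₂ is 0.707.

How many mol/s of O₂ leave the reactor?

86.4 mol/s

Stoichiometric O₂ = 0.5 × 312 = 156 mol/s; O₂ fed = 156 × 1.261 = 196.7 mol/s.
Fuel reacted = 0.707 × 312 → ξ = 220.6 mol/s.
Outlet (n = n₀ + ν ξ):
  H₂: 312 − 1(220.6) = 91.42
  O₂: 196.7 − 0.5(220.6) = 86.42
  H₂O: 0 + 1(220.6) = 220.6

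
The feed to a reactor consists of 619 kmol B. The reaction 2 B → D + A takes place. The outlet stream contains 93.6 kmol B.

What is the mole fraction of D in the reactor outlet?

0.424

For B: n = n₀ − 2ξ → 93.6 = 619 − 2ξ, giving ξ = 262.7 kmol.
Outlet amounts (n = n₀ + ν ξ):
  B: 619 − 2(262.7) = 93.6
  D: 0 + 1(262.7) = 262.7
  A: 0 + 1(262.7) = 262.7
Total out = 619 kmol; y_D = 262.7 / 619 = 0.4244.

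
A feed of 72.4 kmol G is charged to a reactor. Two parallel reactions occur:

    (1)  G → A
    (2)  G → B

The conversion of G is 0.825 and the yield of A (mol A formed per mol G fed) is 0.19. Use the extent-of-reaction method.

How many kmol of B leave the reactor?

Yield of A: 1ξ₁ / 72.4 = 0.19 → ξ₁ = 13.76 kmol.
Conversion of G: 1ξ₁ + 1ξ₂ = 0.825 × 72.4 = 59.73 → ξ₂ = 45.97 kmol.
Outlet amounts (n = n₀ + Σ ν·ξ):
  G: 72.4 − 1(13.76) − 1(45.97) = 12.67
  A: 0 + 1(13.76) = 13.76
  B: 0 + 1(45.97) = 45.97

46 kmol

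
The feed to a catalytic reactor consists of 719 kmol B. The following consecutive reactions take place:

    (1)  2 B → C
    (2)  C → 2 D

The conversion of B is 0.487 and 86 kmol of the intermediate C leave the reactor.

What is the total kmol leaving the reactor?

Conversion of B: B consumed = 2ξ₁ = 0.487 × 719 → ξ₁ = 175.1 kmol.
C balance: n_C = 0 + 1ξ₁ − 1ξ₂ = 86 → ξ₂ = (1·175.1 − 86)/1 = 89.08 kmol.
Outlet amounts (n = n₀ + Σ ν·ξ):
  B: 719 − 2(175.1) = 368.8
  C: 0 + 1(175.1) − 1(89.08) = 86
  D: 0 + 2(89.08) = 178.2
Total out = 368.8 + 86 + 178.2 = 633 kmol.

633 kmol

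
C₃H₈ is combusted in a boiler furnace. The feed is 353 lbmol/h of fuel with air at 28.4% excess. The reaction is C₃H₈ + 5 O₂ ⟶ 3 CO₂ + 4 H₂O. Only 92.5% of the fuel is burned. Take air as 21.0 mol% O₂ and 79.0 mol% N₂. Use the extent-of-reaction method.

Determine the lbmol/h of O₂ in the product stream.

634 lbmol/h

Stoichiometric O₂ = 5 × 353 = 1765 lbmol/h; O₂ fed = 1765 × 1.284 = 2266 lbmol/h.
N₂ fed = 2266 × 79/21 = 8525 lbmol/h.
Fuel reacted = 0.925 × 353 → ξ = 326.5 lbmol/h.
Outlet (n = n₀ + ν ξ):
  C₃H₈: 353 − 1(326.5) = 26.47
  O₂: 2266 − 5(326.5) = 633.6
  N₂: 8525 (inert)
  CO₂: 0 + 3(326.5) = 979.6
  H₂O: 0 + 4(326.5) = 1306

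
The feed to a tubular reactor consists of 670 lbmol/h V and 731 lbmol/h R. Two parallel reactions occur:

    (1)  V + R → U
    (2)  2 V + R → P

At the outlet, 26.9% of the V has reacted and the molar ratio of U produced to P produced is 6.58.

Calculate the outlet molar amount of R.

572 lbmol/h

Conversion of V: V consumed = 0.269 × 670 = 180.2 lbmol/h = 1ξ₁ + 2ξ₂.
Selectivity: 1ξ₁ / (1ξ₂) = 6.58 → ξ₁ = 6.58 ξ₂.
Substitute: (1·6.58 + 2) ξ₂ = 180.2 → ξ₂ = 21.01 lbmol/h, ξ₁ = 138.2 lbmol/h.
Outlet amounts (n = n₀ + Σ ν·ξ):
  V: 670 − 1(138.2) − 2(21.01) = 489.8
  R: 731 − 1(138.2) − 1(21.01) = 571.8
  U: 0 + 1(138.2) = 138.2
  P: 0 + 1(21.01) = 21.01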